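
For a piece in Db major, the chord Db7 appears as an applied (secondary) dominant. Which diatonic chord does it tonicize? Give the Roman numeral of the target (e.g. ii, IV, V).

The chord is a dominant seventh chord on Db.
A dominant resolves down a perfect fifth: Db → Gb. In Db major, Gb is scale degree 4, i.e. IV.

IV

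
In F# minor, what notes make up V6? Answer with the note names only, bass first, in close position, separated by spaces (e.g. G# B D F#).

In F# minor, the fifth degree is C#. The dominant is major (leading tone raised), so V is a major triad.
Stacking thirds from C# gives C#-E#-G#.
With the 6 figure the chord is in first inversion; from the bass E# upward in close position it reads E#-G#-C#.

E# G# C#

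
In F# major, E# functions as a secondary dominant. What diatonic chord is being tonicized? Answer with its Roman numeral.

iii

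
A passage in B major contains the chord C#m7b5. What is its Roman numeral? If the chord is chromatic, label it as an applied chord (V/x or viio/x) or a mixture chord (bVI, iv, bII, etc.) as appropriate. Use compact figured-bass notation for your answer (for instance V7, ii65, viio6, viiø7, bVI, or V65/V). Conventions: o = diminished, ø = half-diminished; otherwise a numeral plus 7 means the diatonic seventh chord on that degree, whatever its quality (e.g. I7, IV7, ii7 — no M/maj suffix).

iiø7

Stacked in thirds the chord is C#-E-G-B: a half-diminished seventh chord on C#.
C# is the second degree of B major. This is the half-diminished supertonic seventh, borrowed from the parallel minor.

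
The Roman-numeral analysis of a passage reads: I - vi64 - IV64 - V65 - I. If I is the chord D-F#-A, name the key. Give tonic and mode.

D major

The chord D is a major triad rooted on D; its label is I.
If D is scale degree 1 and the mode makes that degree carry a major triad, the tonic is D and the mode is major.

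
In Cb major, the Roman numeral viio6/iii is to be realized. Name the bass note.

The applied chord viio6/iii is rooted on D: D-F-Ab.
The figure 6 means first inversion — the third is in the bass.

F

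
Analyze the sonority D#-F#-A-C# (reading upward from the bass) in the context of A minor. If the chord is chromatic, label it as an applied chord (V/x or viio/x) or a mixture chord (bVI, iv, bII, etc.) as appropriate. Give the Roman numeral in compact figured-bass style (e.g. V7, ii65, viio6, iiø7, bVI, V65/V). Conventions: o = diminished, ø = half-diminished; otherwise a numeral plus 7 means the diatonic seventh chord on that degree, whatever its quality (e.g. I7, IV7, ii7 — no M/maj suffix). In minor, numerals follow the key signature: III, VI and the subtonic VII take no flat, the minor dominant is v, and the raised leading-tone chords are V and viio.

viiø7/V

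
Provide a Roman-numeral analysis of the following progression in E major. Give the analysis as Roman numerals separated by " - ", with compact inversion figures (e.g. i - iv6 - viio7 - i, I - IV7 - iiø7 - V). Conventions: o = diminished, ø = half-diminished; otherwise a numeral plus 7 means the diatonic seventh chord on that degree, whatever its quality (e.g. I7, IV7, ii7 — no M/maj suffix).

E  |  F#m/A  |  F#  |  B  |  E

I - ii6 - V/V - V - I

E has root E, degree 1 in E major, so I.
F#m/A: root F# is the supertonic; minor triad there is ii6.
F#: a major triad on F#, the applied dominant of V → V/V.
B has root B, degree 5 in E major, so V.
E: root E is the tonic; major triad there is I.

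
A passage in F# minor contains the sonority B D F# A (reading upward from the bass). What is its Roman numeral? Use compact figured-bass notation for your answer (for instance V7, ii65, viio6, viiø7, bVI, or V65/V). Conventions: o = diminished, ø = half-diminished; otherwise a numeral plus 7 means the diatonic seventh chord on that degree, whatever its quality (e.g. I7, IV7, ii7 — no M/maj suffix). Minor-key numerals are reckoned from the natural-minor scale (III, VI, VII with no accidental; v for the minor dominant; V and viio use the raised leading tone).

The pitches B-D-F#-A form a minor seventh chord rooted on B.
B is scale degree 4 in F# minor, and a minor seventh chord on that degree is written iv7.

iv7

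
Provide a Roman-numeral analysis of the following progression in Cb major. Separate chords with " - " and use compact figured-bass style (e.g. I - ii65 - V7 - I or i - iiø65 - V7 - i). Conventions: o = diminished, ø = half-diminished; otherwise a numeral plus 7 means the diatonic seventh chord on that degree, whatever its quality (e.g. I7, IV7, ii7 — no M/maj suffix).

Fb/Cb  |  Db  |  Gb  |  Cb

IV64 - V/V - V - I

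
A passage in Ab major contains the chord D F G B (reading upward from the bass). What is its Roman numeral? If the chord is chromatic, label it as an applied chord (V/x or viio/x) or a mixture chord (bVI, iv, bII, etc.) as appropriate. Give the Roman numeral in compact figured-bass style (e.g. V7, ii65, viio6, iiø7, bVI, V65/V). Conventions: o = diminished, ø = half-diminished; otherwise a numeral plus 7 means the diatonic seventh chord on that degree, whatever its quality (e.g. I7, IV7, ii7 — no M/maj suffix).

V43/iii

The pitches G-B-D-F form a dominant seventh chord rooted on G.
G is not a diatonic chord root with this quality in Ab major, but it lies a perfect fifth above C (iii), so the chord functions as an applied dominant of iii.
With D in the bass the chord is in second inversion, so the figured bass is 43.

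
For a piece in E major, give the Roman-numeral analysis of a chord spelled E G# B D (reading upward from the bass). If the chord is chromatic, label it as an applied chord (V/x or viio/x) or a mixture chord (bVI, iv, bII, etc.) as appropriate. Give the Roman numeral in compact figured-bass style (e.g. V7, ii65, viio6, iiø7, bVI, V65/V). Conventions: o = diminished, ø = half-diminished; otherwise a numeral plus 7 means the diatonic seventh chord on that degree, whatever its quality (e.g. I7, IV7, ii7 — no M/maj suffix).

V7/IV

Stacked in thirds the chord is E-G#-B-D: a dominant seventh chord on E.
E is not a diatonic chord root with this quality in E major, but it lies a perfect fifth above A (IV), so the chord functions as an applied dominant of IV.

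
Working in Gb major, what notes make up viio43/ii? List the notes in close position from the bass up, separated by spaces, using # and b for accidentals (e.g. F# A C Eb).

Db Fb G Bb

viio43/ii is a secondary leading-tone chord. The target ii is Ab in Gb major; the applied chord is rooted a semitone below, on G.
Building a fully diminished seventh chord on G gives G-Bb-Db-Fb.
With the 43 figure the chord is in second inversion; from the bass Db upward in close position it reads Db-Fb-G-Bb.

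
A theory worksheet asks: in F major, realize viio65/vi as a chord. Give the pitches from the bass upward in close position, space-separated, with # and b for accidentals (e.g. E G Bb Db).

E G Bb C#

The slash marks an applied leading-tone chord: viio of vi. In F major, vi is D, so the leading tone to it is C#, a half step below.
Building a fully diminished seventh chord on C# gives C#-E-G-Bb.
The figured bass 65 indicates first inversion, placing the third (E) in the bass: E-G-Bb-C#.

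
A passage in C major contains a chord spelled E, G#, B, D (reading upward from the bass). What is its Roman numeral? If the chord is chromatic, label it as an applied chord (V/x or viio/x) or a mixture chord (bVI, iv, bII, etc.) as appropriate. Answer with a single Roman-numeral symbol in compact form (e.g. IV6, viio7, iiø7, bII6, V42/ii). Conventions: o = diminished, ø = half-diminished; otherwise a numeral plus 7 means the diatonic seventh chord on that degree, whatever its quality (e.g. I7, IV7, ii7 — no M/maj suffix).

The pitches E-G#-B-D form a dominant seventh chord rooted on E.
E is not a diatonic chord root with this quality in C major, but it lies a perfect fifth above A (vi), so the chord functions as an applied dominant of vi.

V7/vi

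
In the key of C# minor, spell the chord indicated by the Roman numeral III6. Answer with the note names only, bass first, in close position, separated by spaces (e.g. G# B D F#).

G# B E

The numeral's case and figure indicate a major triad. In C# minor its root, scale degree 3, is E.
Stacking thirds from E gives E-G#-B.
The figured bass 6 indicates first inversion, placing the third (G#) in the bass: G#-B-E.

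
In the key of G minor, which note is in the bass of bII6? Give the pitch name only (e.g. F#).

C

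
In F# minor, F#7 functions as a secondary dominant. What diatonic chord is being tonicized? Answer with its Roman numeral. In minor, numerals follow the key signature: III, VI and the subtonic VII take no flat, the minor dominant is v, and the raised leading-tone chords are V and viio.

iv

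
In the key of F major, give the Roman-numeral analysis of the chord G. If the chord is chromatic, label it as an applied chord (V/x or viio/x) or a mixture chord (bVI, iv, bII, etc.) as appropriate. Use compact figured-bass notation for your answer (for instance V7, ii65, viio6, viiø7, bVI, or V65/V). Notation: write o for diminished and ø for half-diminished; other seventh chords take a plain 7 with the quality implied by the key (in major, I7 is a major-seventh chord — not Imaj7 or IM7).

Stacked in thirds the chord is G-B-D: a major triad on G.
G is not a diatonic chord root with this quality in F major, but it lies a perfect fifth above C (V), so the chord functions as an applied dominant of V.

V/V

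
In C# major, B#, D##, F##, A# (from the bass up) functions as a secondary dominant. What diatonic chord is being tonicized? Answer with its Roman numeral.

iii

The chord is a dominant seventh chord on B#.
A dominant resolves down a perfect fifth: B# → E#. In C# major, E# is scale degree 3, i.e. iii.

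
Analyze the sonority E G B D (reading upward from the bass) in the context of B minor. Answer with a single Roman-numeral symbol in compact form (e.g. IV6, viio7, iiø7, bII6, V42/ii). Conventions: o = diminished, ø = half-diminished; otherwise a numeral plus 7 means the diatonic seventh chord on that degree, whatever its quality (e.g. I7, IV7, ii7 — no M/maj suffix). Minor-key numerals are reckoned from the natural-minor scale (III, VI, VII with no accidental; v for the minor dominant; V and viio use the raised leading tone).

Stacked in thirds the chord is E-G-B-D: a minor seventh chord on E.
In B minor, E is the subdominant; the diatonic minor seventh chord there is iv7.

iv7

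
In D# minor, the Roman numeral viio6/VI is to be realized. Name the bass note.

The applied chord viio6/VI is rooted on A#: A#-C#-E.
The figure 6 means first inversion — the third is in the bass.

C#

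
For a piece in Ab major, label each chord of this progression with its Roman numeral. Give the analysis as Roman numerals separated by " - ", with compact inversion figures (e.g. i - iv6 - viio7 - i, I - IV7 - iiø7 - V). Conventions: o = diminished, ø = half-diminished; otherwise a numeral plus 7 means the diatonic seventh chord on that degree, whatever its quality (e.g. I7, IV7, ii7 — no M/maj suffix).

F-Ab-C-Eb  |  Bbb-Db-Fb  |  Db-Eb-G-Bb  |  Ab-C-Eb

vi7 - bII - V42 - I

F-Ab-C-Eb: root F is the submediant; minor seventh chord there is vi7.
Bbb-Db-Fb is non-diatonic — a major triad on the lowered supertonic (Bbb): the Neapolitan chord, bII.
Db-Eb-G-Bb has root Eb, degree 5 in Ab major, so V42.
Ab-C-Eb has root Ab, degree 1 in Ab major, so I.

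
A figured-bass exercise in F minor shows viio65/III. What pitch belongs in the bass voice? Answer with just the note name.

Bb

The applied chord viio65/III is rooted on G: G-Bb-Db-Fb.
The figure 65 means first inversion — the third is in the bass.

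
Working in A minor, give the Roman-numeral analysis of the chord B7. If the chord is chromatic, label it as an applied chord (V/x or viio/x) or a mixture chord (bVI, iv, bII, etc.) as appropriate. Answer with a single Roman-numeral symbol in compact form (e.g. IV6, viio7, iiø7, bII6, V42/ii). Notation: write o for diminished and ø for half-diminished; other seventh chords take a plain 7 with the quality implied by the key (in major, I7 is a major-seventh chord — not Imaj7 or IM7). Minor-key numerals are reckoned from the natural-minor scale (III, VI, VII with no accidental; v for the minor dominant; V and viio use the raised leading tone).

V7/V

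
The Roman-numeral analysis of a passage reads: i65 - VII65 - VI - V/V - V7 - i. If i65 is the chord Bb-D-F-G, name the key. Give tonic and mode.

i65 is given as Bb-D-F-G — a minor seventh chord with root G.
If G is scale degree 1 and the mode makes that degree carry a minor seventh chord, the tonic is G and the mode is minor.

G minor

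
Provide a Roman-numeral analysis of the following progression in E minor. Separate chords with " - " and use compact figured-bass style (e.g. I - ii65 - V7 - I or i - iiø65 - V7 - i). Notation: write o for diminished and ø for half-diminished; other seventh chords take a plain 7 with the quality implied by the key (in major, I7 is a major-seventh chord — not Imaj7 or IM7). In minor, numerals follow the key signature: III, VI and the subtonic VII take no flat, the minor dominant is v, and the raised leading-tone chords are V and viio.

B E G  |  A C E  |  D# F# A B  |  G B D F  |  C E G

i64 - iv - V65 - V7/VI - VI

B-E-G: root E is the tonic; minor triad there is i64.
A-C-E: minor triad on A = scale degree 4 → iv.
D#-F#-A-B: root B is the dominant; dominant seventh chord there is V65.
G-B-D-F: chromatic; G is V of VI, so V7/VI.
C-E-G has root C, degree 6 in E minor, so VI.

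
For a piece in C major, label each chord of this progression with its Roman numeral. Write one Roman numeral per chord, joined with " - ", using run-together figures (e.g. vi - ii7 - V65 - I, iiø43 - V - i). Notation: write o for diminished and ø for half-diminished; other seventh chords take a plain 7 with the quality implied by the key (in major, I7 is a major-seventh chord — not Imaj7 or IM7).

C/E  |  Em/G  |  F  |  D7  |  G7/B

I6 - iii6 - IV - V7/V - V65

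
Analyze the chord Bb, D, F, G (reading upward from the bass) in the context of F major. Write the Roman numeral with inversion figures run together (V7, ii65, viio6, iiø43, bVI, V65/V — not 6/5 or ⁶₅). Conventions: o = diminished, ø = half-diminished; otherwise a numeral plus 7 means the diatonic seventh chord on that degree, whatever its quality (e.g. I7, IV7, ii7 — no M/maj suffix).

Stacked in thirds the chord is G-Bb-D-F: a minor seventh chord on G.
In F major, G is the supertonic; the diatonic minor seventh chord there is ii7.
With Bb in the bass the chord is in first inversion, so the figured bass is 65.

ii65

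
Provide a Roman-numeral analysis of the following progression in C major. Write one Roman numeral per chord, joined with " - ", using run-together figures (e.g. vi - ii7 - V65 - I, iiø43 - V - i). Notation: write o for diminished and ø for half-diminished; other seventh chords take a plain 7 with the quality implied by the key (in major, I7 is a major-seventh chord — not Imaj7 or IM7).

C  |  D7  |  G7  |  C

I - V7/V - V7 - I

C: major triad on C = scale degree 1 → I.
D7: chromatic; D is V of V, so V7/V.
G7: root G is the dominant; dominant seventh chord there is V7.
C: major triad on C = scale degree 1 → I.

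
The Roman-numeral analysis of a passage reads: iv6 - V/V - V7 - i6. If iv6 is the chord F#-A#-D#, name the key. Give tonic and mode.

A# minor

The anchor chord is a minor triad on D#, labeled iv6.
If D# is scale degree 4 and the mode makes that degree carry a minor triad, the tonic is A# and the mode is minor.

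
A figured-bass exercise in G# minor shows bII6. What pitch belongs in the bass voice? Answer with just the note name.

C#

bII in G# minor has root A; the chord is A-C#-E.
The figure 6 means first inversion — the third is in the bass.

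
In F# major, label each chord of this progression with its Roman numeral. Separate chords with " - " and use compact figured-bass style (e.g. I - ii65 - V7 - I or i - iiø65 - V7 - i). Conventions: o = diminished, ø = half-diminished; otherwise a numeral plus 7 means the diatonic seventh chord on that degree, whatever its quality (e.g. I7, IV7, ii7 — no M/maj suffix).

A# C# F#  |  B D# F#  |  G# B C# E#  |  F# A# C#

A#-C#-F#: root F# is the tonic; major triad there is I6.
B-D#-F#: root B is the subdominant; major triad there is IV.
G#-B-C#-E# has root C#, degree 5 in F# major, so V43.
F#-A#-C#: major triad on F# = scale degree 1 → I.

I6 - IV - V43 - I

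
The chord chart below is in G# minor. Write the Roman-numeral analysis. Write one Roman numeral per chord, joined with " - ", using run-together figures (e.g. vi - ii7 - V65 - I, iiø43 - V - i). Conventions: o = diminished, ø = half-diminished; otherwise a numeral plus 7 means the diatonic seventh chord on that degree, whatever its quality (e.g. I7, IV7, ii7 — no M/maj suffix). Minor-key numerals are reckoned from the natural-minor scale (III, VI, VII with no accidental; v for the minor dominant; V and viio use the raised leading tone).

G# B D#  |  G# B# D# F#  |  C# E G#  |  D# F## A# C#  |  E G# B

G#-B-D#: root G# is the tonic; minor triad there is i.
G#-B#-D#-F# is the secondary dominant of iv (dominant seventh chord on G#): V7/iv.
C#-E-G#: minor triad on C# = scale degree 4 → iv.
D#-F##-A#-C# has root D#, degree 5 in G# minor, so V7.
E-G#-B has root E, degree 6 in G# minor, so VI.

i - V7/iv - iv - V7 - VI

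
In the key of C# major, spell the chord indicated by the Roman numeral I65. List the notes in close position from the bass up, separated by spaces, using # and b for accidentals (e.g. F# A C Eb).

E# G# B# C#

In C# major, the tonic is C#, and the diatonic chord built there is a major seventh chord.
That chord is spelled C#-E#-G#-B#.
With the 65 figure the chord is in first inversion; from the bass E# upward in close position it reads E#-G#-B#-C#.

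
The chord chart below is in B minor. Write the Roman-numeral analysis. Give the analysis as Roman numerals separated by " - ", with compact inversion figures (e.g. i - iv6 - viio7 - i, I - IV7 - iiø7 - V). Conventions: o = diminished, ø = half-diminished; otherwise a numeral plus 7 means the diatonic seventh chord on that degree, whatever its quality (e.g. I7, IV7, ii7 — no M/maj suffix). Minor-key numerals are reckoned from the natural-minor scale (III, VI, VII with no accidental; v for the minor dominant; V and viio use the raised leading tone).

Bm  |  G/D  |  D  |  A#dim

Bm: minor triad on B = scale degree 1 → i.
G/D: major triad on G = scale degree 6 → VI64.
D has root D, degree 3 in B minor, so III.
A#dim: root A# is the leading tone; diminished triad there is viio.

i - VI64 - III - viio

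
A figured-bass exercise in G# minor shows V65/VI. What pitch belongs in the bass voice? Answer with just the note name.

The applied chord V65/VI is rooted on B: B-D#-F#-A.
The figure 65 means first inversion — the third is in the bass.

D#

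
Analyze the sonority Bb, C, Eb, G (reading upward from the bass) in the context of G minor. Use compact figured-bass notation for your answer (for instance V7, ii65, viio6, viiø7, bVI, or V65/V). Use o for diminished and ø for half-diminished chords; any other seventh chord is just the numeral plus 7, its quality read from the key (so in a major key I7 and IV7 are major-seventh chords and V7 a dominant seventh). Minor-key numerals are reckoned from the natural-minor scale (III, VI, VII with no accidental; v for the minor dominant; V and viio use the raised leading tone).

Stacked in thirds the chord is C-Eb-G-Bb: a minor seventh chord on C.
In G minor, C is the subdominant; the diatonic minor seventh chord there is iv7.
With Bb in the bass the chord is in third inversion, so the figured bass is 42.

iv42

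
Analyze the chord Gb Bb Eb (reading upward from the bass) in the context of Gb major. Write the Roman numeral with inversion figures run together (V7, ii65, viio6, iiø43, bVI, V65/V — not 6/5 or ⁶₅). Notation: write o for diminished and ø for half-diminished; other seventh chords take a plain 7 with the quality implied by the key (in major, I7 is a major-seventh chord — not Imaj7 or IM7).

vi6

Stacked in thirds the chord is Eb-Gb-Bb: a minor triad on Eb.
Eb is scale degree 6 in Gb major, and a minor triad on that degree is written vi.
With Gb in the bass the chord is in first inversion, so the figured bass is 6.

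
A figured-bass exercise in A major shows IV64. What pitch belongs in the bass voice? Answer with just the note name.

IV in A major has root D; the chord is D-F#-A.
The figure 64 means second inversion — the fifth is in the bass.

A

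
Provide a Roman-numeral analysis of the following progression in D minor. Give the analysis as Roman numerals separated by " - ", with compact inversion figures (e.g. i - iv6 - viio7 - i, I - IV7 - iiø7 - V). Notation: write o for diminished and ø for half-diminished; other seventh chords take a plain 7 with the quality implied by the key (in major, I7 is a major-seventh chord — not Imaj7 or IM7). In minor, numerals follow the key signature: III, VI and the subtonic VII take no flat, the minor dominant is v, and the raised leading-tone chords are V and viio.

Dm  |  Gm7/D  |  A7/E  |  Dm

i - iv43 - V43 - i

Dm: minor triad on D = scale degree 1 → i.
Gm7/D has root G, degree 4 in D minor, so iv43.
A7/E: dominant seventh chord on A = scale degree 5 → V43.
Dm has root D, degree 1 in D minor, so i.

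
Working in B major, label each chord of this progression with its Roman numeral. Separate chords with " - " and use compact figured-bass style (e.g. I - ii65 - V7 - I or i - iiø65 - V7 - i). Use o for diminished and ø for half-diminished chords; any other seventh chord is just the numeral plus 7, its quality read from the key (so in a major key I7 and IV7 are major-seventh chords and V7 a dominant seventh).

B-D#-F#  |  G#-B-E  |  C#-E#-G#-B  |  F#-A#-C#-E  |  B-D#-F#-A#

I - IV6 - V7/V - V7 - I7

B-D#-F#: major triad on B = scale degree 1 → I.
G#-B-E: major triad on E = scale degree 4 → IV6.
C#-E#-G#-B: a dominant seventh chord on C#, the applied dominant of V → V7/V.
F#-A#-C#-E: root F# is the dominant; dominant seventh chord there is V7.
B-D#-F#-A#: major seventh chord on B = scale degree 1 → I7.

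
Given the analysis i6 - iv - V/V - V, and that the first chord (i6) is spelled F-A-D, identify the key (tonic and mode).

i6 is given as F-A-D — a minor triad with root D.
If D is scale degree 1 and the mode makes that degree carry a minor triad, the tonic is D and the mode is minor.

D minor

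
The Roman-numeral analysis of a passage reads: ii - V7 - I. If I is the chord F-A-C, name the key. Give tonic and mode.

I is given as F-A-C — a major triad with root F.
If F is scale degree 1 and the mode makes that degree carry a major triad, the tonic is F and the mode is major.

F major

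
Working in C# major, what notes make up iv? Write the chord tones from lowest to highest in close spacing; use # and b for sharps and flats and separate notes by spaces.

iv is the minor subdominant, borrowed from the parallel minor. In C# major that root is F#.
So the chord is F#-A-C#, a minor triad.

F# A C#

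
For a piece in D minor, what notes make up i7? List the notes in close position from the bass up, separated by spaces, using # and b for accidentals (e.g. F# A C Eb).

The numeral's case and figure indicate a minor seventh chord. In D minor its root, scale degree 1, is D.
Stacking thirds from D gives D-F-A-C.

D F A C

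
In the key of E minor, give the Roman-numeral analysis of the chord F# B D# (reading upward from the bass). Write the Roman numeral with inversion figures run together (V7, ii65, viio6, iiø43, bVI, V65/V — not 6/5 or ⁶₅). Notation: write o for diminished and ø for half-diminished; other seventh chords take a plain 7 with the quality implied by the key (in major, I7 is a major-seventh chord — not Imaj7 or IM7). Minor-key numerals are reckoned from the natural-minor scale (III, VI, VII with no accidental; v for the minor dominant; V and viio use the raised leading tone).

V64

Stacked in thirds the chord is B-D#-F#: a major triad on B.
B is scale degree 5 in E minor, and a major triad on that degree is written V.
With F# in the bass the chord is in second inversion, so the figured bass is 64.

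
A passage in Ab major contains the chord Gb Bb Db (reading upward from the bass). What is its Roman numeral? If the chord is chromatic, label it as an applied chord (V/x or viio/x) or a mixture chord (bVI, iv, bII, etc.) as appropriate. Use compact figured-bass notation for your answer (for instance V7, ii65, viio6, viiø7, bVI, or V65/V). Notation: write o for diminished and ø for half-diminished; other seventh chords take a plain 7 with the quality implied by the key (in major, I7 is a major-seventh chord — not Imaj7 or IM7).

Stacked in thirds the chord is Gb-Bb-Db: a major triad on Gb.
Gb is the lowered seventh degree of Ab major (diatonic 7 would be G). This is a major triad on the lowered seventh degree (the subtonic), borrowed from the parallel minor.

bVII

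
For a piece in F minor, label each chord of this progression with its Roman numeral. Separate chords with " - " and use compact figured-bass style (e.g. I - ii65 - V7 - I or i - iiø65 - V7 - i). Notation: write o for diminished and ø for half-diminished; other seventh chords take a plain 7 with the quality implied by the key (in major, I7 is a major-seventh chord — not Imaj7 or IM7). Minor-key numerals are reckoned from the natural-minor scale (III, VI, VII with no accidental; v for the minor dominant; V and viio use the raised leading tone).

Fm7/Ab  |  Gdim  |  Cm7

Fm7/Ab has root F, degree 1 in F minor, so i65.
Gdim: diminished triad on G = scale degree 2 → iio.
Cm7: root C is the dominant; minor seventh chord there is v7.

i65 - iio - v7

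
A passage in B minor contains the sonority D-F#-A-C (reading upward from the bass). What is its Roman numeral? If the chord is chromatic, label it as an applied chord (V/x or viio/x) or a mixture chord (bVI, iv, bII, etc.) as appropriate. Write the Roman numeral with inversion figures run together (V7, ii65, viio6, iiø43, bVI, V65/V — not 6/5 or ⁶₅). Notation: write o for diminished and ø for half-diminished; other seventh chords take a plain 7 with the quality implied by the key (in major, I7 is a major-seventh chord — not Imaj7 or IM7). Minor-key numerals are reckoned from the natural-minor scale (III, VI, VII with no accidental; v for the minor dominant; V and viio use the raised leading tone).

V7/VI

Stacked in thirds the chord is D-F#-A-C: a dominant seventh chord on D.
D is not a diatonic chord root with this quality in B minor, but it lies a perfect fifth above G (VI), so the chord functions as an applied dominant of VI.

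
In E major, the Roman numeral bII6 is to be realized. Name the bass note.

bII in E major has root F; the chord is F-A-C.
The figure 6 means first inversion — the third is in the bass.

A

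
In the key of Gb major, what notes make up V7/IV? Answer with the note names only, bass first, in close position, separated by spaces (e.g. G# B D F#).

V7/IV is a secondary dominant — the dominant seventh of IV. IV in Gb major is Cb, so the applied chord's root is Gb, a perfect fifth above.
Building a dominant seventh chord on Gb gives Gb-Bb-Db-Fb.

Gb Bb Db Fb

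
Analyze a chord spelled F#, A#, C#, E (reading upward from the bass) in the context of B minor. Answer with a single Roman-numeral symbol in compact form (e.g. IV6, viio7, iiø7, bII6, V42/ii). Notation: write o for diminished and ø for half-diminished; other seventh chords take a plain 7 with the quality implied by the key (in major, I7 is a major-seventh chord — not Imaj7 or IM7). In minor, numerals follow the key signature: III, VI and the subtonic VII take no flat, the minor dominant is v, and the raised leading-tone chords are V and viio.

V7

Stacked in thirds the chord is F#-A#-C#-E: a dominant seventh chord on F#.
In B minor, F# is the dominant; the diatonic dominant seventh chord there is V7.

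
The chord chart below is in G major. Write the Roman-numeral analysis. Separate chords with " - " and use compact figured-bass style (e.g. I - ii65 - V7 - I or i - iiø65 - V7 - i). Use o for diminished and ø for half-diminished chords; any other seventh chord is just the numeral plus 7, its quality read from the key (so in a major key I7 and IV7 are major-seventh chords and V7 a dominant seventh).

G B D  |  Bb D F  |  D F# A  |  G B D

G-B-D: major triad on G = scale degree 1 → I.
Bb-D-F is non-diatonic — bIII, a mixture chord from G minor.
D-F#-A has root D, degree 5 in G major, so V.
G-B-D: major triad on G = scale degree 1 → I.

I - bIII - V - I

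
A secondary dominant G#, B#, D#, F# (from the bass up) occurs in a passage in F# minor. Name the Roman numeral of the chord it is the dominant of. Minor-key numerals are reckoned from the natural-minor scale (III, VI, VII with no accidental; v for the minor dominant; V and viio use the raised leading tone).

The chord is a dominant seventh chord on G#.
A dominant resolves down a perfect fifth: G# → C#. In F# minor, C# is scale degree 5, i.e. V.

V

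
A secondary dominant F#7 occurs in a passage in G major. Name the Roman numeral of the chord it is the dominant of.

The chord is a dominant seventh chord on F#.
A dominant resolves down a perfect fifth: F# → B. In G major, B is scale degree 3, i.e. iii.

iii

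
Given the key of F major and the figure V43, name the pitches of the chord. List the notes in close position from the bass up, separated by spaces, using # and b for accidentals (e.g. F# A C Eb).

G Bb C E

The numeral's case and figure indicate a dominant seventh chord. In F major its root, the dominant, is C.
Stacking thirds from C gives C-E-G-Bb.
With the 43 figure the chord is in second inversion; from the bass G upward in close position it reads G-Bb-C-E.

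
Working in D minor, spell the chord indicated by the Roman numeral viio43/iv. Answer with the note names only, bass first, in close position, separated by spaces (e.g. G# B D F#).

C Eb F# A

viio43/iv is a secondary leading-tone chord. The target iv is G in D minor; the applied chord is rooted a semitone below, on F#.
Building a fully diminished seventh chord on F# gives F#-A-C-Eb.
With the 43 figure the chord is in second inversion; from the bass C upward in close position it reads C-Eb-F#-A.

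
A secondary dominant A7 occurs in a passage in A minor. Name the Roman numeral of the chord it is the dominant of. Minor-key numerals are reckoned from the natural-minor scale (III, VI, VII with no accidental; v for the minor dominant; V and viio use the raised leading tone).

iv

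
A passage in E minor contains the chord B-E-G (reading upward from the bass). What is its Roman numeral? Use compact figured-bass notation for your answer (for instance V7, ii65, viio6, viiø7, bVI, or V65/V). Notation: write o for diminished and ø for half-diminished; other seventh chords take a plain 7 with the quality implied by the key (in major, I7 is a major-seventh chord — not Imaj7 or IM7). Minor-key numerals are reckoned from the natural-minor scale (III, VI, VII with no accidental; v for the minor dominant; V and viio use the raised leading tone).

i64

Stacked in thirds the chord is E-G-B: a minor triad on E.
In E minor, E is the tonic; the diatonic minor triad there is i.
With B in the bass the chord is in second inversion, so the figured bass is 64.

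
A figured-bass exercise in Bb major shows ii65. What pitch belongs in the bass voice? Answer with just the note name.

ii in Bb major has root C; the chord is C-Eb-G-Bb.
The figure 65 means first inversion — the third is in the bass.

Eb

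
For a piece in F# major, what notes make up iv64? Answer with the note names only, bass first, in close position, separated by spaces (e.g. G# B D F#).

F# B D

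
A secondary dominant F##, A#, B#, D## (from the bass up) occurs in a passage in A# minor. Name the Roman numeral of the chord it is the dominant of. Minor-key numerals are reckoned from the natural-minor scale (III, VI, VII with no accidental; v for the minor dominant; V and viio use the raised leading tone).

The chord is a dominant seventh chord on B#.
A dominant resolves down a perfect fifth: B# → E#. In A# minor, E# is scale degree 5, i.e. V.

V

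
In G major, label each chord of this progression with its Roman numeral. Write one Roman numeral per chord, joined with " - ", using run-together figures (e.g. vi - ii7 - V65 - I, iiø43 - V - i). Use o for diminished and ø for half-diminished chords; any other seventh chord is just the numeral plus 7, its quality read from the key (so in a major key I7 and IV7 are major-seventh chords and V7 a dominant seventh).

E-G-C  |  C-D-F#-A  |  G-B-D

E-G-C: major triad on C = scale degree 4 → IV6.
C-D-F#-A has root D, degree 5 in G major, so V42.
G-B-D: major triad on G = scale degree 1 → I.

IV6 - V42 - I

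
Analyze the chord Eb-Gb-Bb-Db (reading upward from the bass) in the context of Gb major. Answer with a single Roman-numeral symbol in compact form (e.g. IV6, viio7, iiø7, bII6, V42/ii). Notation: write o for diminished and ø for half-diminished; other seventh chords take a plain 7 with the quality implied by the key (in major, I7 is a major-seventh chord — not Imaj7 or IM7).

vi7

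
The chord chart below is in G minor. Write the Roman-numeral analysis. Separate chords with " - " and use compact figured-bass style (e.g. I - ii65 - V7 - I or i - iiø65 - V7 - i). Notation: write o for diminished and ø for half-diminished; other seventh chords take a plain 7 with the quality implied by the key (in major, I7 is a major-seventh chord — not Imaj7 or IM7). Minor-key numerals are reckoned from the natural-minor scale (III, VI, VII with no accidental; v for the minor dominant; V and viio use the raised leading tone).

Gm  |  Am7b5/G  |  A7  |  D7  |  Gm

i - iiø42 - V7/V - V7 - i

Gm: root G is the tonic; minor triad there is i.
Am7b5/G: root A is the supertonic; half-diminished seventh chord there is iiø42.
A7: chromatic; A is V of V, so V7/V.
D7: root D is the dominant; dominant seventh chord there is V7.
Gm has root G, degree 1 in G minor, so i.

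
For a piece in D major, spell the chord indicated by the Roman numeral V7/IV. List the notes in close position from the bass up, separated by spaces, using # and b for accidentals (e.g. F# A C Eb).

D F# A C

The slash means an applied dominant: we want the dominant of IV. In D major, IV is G major, and its dominant is built on D.
Building a dominant seventh chord on D gives D-F#-A-C.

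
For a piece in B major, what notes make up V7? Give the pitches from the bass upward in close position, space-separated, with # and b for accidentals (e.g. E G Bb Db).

F# A# C# E

The numeral's case and figure indicate a dominant seventh chord. In B major its root, the fifth degree, is F#.
Stacking thirds from F# gives F#-A#-C#-E.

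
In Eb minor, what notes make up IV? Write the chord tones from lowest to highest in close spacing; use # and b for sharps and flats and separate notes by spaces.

Scale degree 4 in Eb minor is Ab; here the chord built on it is altered to a major triad. IV is the major subdominant, borrowed from the parallel major.
So the chord is Ab-C-Eb.

Ab C Eb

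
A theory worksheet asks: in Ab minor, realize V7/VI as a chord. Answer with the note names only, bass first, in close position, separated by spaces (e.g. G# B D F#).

The slash means an applied dominant: we want the dominant of VI. In Ab minor, VI is Fb major, and its dominant is built on Cb.
Building a dominant seventh chord on Cb gives Cb-Eb-Gb-Bbb.

Cb Eb Gb Bbb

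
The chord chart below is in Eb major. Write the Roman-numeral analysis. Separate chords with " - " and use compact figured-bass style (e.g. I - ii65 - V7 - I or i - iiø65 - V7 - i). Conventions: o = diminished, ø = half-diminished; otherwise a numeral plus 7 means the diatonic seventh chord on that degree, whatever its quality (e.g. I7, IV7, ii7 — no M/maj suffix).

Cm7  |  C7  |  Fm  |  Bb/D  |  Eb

vi7 - V7/ii - ii - V6 - I

Cm7: root C is the submediant; minor seventh chord there is vi7.
C7 is the secondary dominant of ii (dominant seventh chord on C): V7/ii.
Fm has root F, degree 2 in Eb major, so ii.
Bb/D: root Bb is the dominant; major triad there is V6.
Eb: major triad on Eb = scale degree 1 → I.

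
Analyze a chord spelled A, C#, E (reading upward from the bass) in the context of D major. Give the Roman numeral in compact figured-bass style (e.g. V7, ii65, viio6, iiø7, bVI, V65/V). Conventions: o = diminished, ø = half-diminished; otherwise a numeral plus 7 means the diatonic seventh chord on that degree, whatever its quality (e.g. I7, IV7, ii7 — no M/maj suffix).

V

The pitches A-C#-E form a major triad rooted on A.
In D major, A is the dominant; the diatonic major triad there is V.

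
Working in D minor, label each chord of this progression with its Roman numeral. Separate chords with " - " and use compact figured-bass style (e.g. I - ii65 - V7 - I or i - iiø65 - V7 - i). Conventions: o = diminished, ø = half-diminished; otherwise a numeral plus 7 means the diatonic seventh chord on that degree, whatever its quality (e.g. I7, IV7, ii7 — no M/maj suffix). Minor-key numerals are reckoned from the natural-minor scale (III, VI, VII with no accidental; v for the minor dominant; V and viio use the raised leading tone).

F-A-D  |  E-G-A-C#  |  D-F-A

F-A-D: root D is the tonic; minor triad there is i6.
E-G-A-C#: root A is the dominant; dominant seventh chord there is V43.
D-F-A has root D, degree 1 in D minor, so i.

i6 - V43 - i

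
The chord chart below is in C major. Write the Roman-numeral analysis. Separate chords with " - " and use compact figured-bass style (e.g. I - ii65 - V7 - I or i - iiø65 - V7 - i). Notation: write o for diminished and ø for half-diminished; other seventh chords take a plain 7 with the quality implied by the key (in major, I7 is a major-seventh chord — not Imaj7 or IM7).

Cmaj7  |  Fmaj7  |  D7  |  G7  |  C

Cmaj7 has root C, degree 1 in C major, so I7.
Fmaj7: root F is the subdominant; major seventh chord there is IV7.
D7: a dominant seventh chord on D, the applied dominant of V → V7/V.
G7 has root G, degree 5 in C major, so V7.
C has root C, degree 1 in C major, so I.

I7 - IV7 - V7/V - V7 - I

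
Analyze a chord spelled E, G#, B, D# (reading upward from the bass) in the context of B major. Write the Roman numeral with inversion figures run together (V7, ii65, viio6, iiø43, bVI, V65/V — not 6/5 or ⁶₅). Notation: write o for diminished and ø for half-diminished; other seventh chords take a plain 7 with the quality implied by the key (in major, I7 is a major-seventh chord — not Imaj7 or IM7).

IV7

The pitches E-G#-B-D# form a major seventh chord rooted on E.
E is scale degree 4 in B major, and a major seventh chord on that degree is written IV7.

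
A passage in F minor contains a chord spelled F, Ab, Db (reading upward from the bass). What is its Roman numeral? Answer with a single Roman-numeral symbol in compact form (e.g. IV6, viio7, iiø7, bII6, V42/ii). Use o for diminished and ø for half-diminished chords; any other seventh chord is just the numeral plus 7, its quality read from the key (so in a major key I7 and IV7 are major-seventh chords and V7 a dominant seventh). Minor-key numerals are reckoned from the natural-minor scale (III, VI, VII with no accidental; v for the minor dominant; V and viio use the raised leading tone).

VI6

Stacked in thirds the chord is Db-F-Ab: a major triad on Db.
In F minor, Db is the submediant; the diatonic major triad there is VI.
With F in the bass the chord is in first inversion, so the figured bass is 6.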